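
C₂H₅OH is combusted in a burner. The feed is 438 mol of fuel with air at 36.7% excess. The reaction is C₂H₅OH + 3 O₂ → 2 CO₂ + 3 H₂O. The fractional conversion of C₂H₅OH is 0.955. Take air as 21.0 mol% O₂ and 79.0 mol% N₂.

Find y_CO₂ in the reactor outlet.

Stoichiometric O₂ = 3 × 438 = 1314 mol; O₂ fed = 1314 × 1.367 = 1796 mol.
N₂ fed = 1796 × 79/21 = 6757 mol.
Fuel reacted = 0.955 × 438 → ξ = 418.3 mol.
Outlet (n = n₀ + ν ξ):
  C₂H₅OH: 438 − 1(418.3) = 19.71
  O₂: 1796 − 3(418.3) = 541.4
  N₂: 6757 (inert)
  CO₂: 0 + 2(418.3) = 836.6
  H₂O: 0 + 3(418.3) = 1255
Total out = 9410 mol; y_CO₂ = 836.6 / 9410 = 0.08891.

0.0889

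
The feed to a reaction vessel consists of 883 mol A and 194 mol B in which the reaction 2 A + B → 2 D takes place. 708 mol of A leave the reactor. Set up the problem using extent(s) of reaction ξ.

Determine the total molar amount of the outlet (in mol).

For A: n = n₀ − 2ξ → 708 = 883 − 2ξ, giving ξ = 87.5 mol.
Outlet amounts (n = n₀ + ν ξ):
  A: 883 − 2(87.5) = 708
  B: 194 − 1(87.5) = 106.5
  D: 0 + 2(87.5) = 175
Total out = 708 + 106.5 + 175 = 989.5 mol.

990 mol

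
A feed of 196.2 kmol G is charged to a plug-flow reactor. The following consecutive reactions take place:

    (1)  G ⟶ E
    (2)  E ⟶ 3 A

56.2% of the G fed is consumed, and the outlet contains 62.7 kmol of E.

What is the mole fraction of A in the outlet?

Conversion of G: G consumed = 1ξ₁ = 0.562 × 196.2 → ξ₁ = 110.3 kmol.
E balance: n_E = 0 + 1ξ₁ − 1ξ₂ = 62.7 → ξ₂ = (1·110.3 − 62.7)/1 = 47.56 kmol.
Outlet amounts (n = n₀ + Σ ν·ξ):
  G: 196.2 − 1(110.3) = 85.94
  E: 0 + 1(110.3) − 1(47.56) = 62.7
  A: 0 + 3(47.56) = 142.7
Total out = 291.3 kmol; y_A = 142.7 / 291.3 = 0.4898.

0.49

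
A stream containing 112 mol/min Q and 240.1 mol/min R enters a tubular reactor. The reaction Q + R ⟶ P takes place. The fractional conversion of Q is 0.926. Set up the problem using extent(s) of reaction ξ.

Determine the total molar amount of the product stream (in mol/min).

Q reacted = 0.926 × 112 = 103.7 mol/min; ν_Q = −1, so ξ = 103.7/1 = 103.7 mol/min.
Outlet amounts (n = n₀ + ν ξ):
  Q: 112 − 1(103.7) = 8.288
  R: 240.1 − 1(103.7) = 136.4
  P: 0 + 1(103.7) = 103.7
Total out = 8.288 + 136.4 + 103.7 = 248.4 mol/min.

248 mol/min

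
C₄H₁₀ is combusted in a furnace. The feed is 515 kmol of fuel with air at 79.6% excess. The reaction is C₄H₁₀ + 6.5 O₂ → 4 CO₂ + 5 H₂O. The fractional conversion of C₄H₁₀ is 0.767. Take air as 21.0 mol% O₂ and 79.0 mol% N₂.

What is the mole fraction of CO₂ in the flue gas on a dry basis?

0.0569

Stoichiometric O₂ = 6.5 × 515 = 3348 kmol; O₂ fed = 3348 × 1.796 = 6012 kmol.
N₂ fed = 6012 × 79/21 = 22620 kmol.
Fuel reacted = 0.767 × 515 → ξ = 395 kmol.
Outlet (n = n₀ + ν ξ):
  C₄H₁₀: 515 − 1(395) = 120
  O₂: 6012 − 6.5(395) = 3445
  N₂: 22620 (inert)
  CO₂: 0 + 4(395) = 1580
  H₂O: 0 + 5(395) = 1975
Dry total = 27760 kmol; y_CO₂ (dry) = 1580 / 27760 = 0.05691.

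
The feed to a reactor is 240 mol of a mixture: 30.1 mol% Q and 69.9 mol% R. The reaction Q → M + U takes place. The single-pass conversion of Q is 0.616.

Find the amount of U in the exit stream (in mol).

44.5 mol

Q reacted = 0.616 × 72.24 = 44.5 mol; ν_Q = −1, so ξ = 44.5/1 = 44.5 mol.
Outlet amounts (n = n₀ + ν ξ):
  Q: 72.24 − 1(44.5) = 27.74
  M: 0 + 1(44.5) = 44.5
  U: 0 + 1(44.5) = 44.5
  R: 167.8 (inert)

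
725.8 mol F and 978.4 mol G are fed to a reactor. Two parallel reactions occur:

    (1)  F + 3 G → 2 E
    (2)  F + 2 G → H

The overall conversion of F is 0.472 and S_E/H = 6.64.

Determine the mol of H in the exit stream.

79.3 mol

Conversion of F: F consumed = 0.472 × 725.8 = 342.6 mol = 1ξ₁ + 1ξ₂.
Selectivity: 2ξ₁ / (1ξ₂) = 6.64 → ξ₁ = 3.32 ξ₂.
Substitute: (1·3.32 + 1) ξ₂ = 342.6 → ξ₂ = 79.3 mol, ξ₁ = 263.3 mol.
Outlet amounts (n = n₀ + Σ ν·ξ):
  F: 725.8 − 1(263.3) − 1(79.3) = 383.2
  G: 978.4 − 3(263.3) − 2(79.3) = 29.97
  E: 0 + 2(263.3) = 526.6
  H: 0 + 1(79.3) = 79.3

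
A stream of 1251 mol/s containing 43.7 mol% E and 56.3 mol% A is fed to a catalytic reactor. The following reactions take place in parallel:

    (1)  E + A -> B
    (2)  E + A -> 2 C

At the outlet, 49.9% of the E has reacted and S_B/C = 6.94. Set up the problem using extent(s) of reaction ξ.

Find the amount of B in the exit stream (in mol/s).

Conversion of E: E consumed = 0.499 × 546.7 = 272.8 mol/s = 1ξ₁ + 1ξ₂.
Selectivity: 1ξ₁ / (2ξ₂) = 6.94 → ξ₁ = 13.88 ξ₂.
Substitute: (1·13.88 + 1) ξ₂ = 272.8 → ξ₂ = 18.33 mol/s, ξ₁ = 254.5 mol/s.
Outlet amounts (n = n₀ + Σ ν·ξ):
  E: 546.7 − 1(254.5) − 1(18.33) = 273.9
  A: 704.3 − 1(254.5) − 1(18.33) = 431.5
  B: 0 + 1(254.5) = 254.5
  C: 0 + 2(18.33) = 36.67

254 mol/s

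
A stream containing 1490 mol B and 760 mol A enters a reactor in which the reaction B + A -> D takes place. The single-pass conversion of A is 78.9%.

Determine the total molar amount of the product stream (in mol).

1650 mol

A reacted = 0.789 × 760 = 599.6 mol; ν_A = −1, so ξ = 599.6/1 = 599.6 mol.
Outlet amounts (n = n₀ + ν ξ):
  B: 1490 − 1(599.6) = 890.4
  A: 760 − 1(599.6) = 160.4
  D: 0 + 1(599.6) = 599.6
Total out = 890.4 + 160.4 + 599.6 = 1650 mol.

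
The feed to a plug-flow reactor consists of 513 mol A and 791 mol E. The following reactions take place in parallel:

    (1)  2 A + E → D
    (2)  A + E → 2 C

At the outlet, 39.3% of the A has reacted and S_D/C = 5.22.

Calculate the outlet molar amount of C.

18.4 mol

Conversion of A: A consumed = 0.393 × 513 = 201.6 mol = 2ξ₁ + 1ξ₂.
Selectivity: 1ξ₁ / (2ξ₂) = 5.22 → ξ₁ = 10.44 ξ₂.
Substitute: (2·10.44 + 1) ξ₂ = 201.6 → ξ₂ = 9.214 mol, ξ₁ = 96.2 mol.
Outlet amounts (n = n₀ + Σ ν·ξ):
  A: 513 − 2(96.2) − 1(9.214) = 311.4
  E: 791 − 1(96.2) − 1(9.214) = 685.6
  D: 0 + 1(96.2) = 96.2
  C: 0 + 2(9.214) = 18.43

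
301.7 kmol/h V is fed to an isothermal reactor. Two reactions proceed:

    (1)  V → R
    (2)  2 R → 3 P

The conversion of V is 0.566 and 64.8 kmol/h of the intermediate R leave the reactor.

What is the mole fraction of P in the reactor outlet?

Conversion of V: V consumed = 1ξ₁ = 0.566 × 301.7 → ξ₁ = 170.8 kmol/h.
R balance: n_R = 0 + 1ξ₁ − 2ξ₂ = 64.8 → ξ₂ = (1·170.8 − 64.8)/2 = 52.98 kmol/h.
Outlet amounts (n = n₀ + Σ ν·ξ):
  V: 301.7 − 1(170.8) = 130.9
  R: 0 + 1(170.8) − 2(52.98) = 64.8
  P: 0 + 3(52.98) = 158.9
Total out = 354.7 kmol/h; y_P = 158.9 / 354.7 = 0.4481.

0.448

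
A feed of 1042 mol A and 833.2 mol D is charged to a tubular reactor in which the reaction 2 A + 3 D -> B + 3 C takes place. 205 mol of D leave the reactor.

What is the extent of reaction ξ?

For D: n = n₀ − 3ξ → 205 = 833.2 − 3ξ, giving ξ = 209.4 mol.
Outlet amounts (n = n₀ + ν ξ):
  A: 1042 − 2(209.4) = 623.2
  D: 833.2 − 3(209.4) = 205
  B: 0 + 1(209.4) = 209.4
  C: 0 + 3(209.4) = 628.2

ξ = 209 mol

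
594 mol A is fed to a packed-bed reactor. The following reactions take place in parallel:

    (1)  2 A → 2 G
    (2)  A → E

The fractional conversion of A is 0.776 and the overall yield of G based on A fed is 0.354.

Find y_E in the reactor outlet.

Yield of G: 2ξ₁ / 594 = 0.354 → ξ₁ = 105.1 mol.
Conversion of A: 2ξ₁ + 1ξ₂ = 0.776 × 594 = 460.9 → ξ₂ = 250.7 mol.
Outlet amounts (n = n₀ + Σ ν·ξ):
  A: 594 − 2(105.1) − 1(250.7) = 133.1
  G: 0 + 2(105.1) = 210.3
  E: 0 + 1(250.7) = 250.7
Total out = 594 mol; y_E = 250.7 / 594 = 0.422.

0.422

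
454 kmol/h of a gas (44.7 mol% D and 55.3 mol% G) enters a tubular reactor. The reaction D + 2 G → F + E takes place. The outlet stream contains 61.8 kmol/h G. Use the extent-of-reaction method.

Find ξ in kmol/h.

For G: n = n₀ − 2ξ → 61.8 = 251.1 − 2ξ, giving ξ = 94.63 kmol/h.
Outlet amounts (n = n₀ + ν ξ):
  D: 202.9 − 1(94.63) = 108.3
  G: 251.1 − 2(94.63) = 61.8
  F: 0 + 1(94.63) = 94.63
  E: 0 + 1(94.63) = 94.63

ξ = 94.6 kmol/h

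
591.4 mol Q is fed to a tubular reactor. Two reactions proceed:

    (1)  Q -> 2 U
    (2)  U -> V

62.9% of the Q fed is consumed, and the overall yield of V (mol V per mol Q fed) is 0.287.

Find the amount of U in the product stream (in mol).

574 mol

Conversion of Q: Q consumed = 1ξ₁ = 0.629 × 591.4 → ξ₁ = 372 mol.
Yield of V: 1ξ₂ / 591.4 = 0.287 → ξ₂ = 169.7 mol.
Outlet amounts (n = n₀ + Σ ν·ξ):
  Q: 591.4 − 1(372) = 219.4
  U: 0 + 2(372) − 1(169.7) = 574.2
  V: 0 + 1(169.7) = 169.7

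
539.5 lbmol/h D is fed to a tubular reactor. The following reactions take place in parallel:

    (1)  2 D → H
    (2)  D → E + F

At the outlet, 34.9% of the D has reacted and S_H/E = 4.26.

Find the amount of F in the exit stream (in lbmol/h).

19.8 lbmol/h

Conversion of D: D consumed = 0.349 × 539.5 = 188.3 lbmol/h = 2ξ₁ + 1ξ₂.
Selectivity: 1ξ₁ / (1ξ₂) = 4.26 → ξ₁ = 4.26 ξ₂.
Substitute: (2·4.26 + 1) ξ₂ = 188.3 → ξ₂ = 19.78 lbmol/h, ξ₁ = 84.25 lbmol/h.
Outlet amounts (n = n₀ + Σ ν·ξ):
  D: 539.5 − 2(84.25) − 1(19.78) = 351.2
  H: 0 + 1(84.25) = 84.25
  E: 0 + 1(19.78) = 19.78
  F: 0 + 1(19.78) = 19.78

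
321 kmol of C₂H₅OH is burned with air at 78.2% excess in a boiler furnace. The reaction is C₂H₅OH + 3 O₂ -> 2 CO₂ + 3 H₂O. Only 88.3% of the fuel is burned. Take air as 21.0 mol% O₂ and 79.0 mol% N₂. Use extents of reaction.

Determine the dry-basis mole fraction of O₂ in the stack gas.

Stoichiometric O₂ = 3 × 321 = 963 kmol; O₂ fed = 963 × 1.782 = 1716 kmol.
N₂ fed = 1716 × 79/21 = 6456 kmol.
Fuel reacted = 0.883 × 321 → ξ = 283.4 kmol.
Outlet (n = n₀ + ν ξ):
  C₂H₅OH: 321 − 1(283.4) = 37.56
  O₂: 1716 − 3(283.4) = 865.7
  N₂: 6456 (inert)
  CO₂: 0 + 2(283.4) = 566.9
  H₂O: 0 + 3(283.4) = 850.3
Dry total = 7926 kmol; y_O₂ (dry) = 865.7 / 7926 = 0.1092.

0.109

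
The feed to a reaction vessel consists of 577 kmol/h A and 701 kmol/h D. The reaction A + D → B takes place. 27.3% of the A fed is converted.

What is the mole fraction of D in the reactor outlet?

A reacted = 0.273 × 577 = 157.5 kmol/h; ν_A = −1, so ξ = 157.5/1 = 157.5 kmol/h.
Outlet amounts (n = n₀ + ν ξ):
  A: 577 − 1(157.5) = 419.5
  D: 701 − 1(157.5) = 543.5
  B: 0 + 1(157.5) = 157.5
Total out = 1120 kmol/h; y_D = 543.5 / 1120 = 0.485.

0.485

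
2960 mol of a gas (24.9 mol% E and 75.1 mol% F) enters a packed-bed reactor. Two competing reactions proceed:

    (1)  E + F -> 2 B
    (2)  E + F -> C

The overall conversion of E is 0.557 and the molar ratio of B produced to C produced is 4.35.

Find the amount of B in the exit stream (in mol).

Conversion of E: E consumed = 0.557 × 737 = 410.5 mol = 1ξ₁ + 1ξ₂.
Selectivity: 2ξ₁ / (1ξ₂) = 4.35 → ξ₁ = 2.175 ξ₂.
Substitute: (1·2.175 + 1) ξ₂ = 410.5 → ξ₂ = 129.3 mol, ξ₁ = 281.2 mol.
Outlet amounts (n = n₀ + Σ ν·ξ):
  E: 737 − 1(281.2) − 1(129.3) = 326.5
  F: 2223 − 1(281.2) − 1(129.3) = 1812
  B: 0 + 2(281.2) = 562.5
  C: 0 + 1(129.3) = 129.3

562 mol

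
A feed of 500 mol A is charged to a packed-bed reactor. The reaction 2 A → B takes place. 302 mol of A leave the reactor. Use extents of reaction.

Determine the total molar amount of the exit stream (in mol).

401 mol

For A: n = n₀ − 2ξ → 302 = 500 − 2ξ, giving ξ = 99 mol.
Outlet amounts (n = n₀ + ν ξ):
  A: 500 − 2(99) = 302
  B: 0 + 1(99) = 99
Total out = 302 + 99 = 401 mol.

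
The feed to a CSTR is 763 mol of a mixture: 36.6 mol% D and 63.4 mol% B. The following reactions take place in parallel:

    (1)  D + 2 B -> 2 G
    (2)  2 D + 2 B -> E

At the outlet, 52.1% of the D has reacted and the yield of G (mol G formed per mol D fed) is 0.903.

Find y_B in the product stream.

Yield of G: 2ξ₁ / 279.3 = 0.903 → ξ₁ = 126.1 mol.
Conversion of D: 1ξ₁ + 2ξ₂ = 0.521 × 279.3 = 145.5 → ξ₂ = 9.704 mol.
Outlet amounts (n = n₀ + Σ ν·ξ):
  D: 279.3 − 1(126.1) − 2(9.704) = 133.8
  B: 483.7 − 2(126.1) − 2(9.704) = 212.2
  G: 0 + 2(126.1) = 252.2
  E: 0 + 1(9.704) = 9.704
Total out = 607.8 mol; y_B = 212.2 / 607.8 = 0.3491.

0.349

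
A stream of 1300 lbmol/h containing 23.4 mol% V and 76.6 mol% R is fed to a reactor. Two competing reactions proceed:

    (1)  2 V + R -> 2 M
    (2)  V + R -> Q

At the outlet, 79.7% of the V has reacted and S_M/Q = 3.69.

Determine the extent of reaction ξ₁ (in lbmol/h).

ξ₁ = 95.4 lbmol/h

Conversion of V: V consumed = 0.797 × 304.2 = 242.4 lbmol/h = 2ξ₁ + 1ξ₂.
Selectivity: 2ξ₁ / (1ξ₂) = 3.69 → ξ₁ = 1.845 ξ₂.
Substitute: (2·1.845 + 1) ξ₂ = 242.4 → ξ₂ = 51.69 lbmol/h, ξ₁ = 95.38 lbmol/h.
Outlet amounts (n = n₀ + Σ ν·ξ):
  V: 304.2 − 2(95.38) − 1(51.69) = 61.75
  R: 995.8 − 1(95.38) − 1(51.69) = 848.7
  M: 0 + 2(95.38) = 190.8
  Q: 0 + 1(51.69) = 51.69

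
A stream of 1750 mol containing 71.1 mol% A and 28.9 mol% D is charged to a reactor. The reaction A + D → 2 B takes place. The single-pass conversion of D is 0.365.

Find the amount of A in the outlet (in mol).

D reacted = 0.365 × 505.8 = 184.6 mol; ν_D = −1, so ξ = 184.6/1 = 184.6 mol.
Outlet amounts (n = n₀ + ν ξ):
  A: 1244 − 1(184.6) = 1060
  D: 505.8 − 1(184.6) = 321.2
  B: 0 + 2(184.6) = 369.2

1060 mol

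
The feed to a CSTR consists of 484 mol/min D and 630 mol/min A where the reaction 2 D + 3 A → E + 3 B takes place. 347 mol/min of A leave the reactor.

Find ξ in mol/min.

For A: n = n₀ − 3ξ → 347 = 630 − 3ξ, giving ξ = 94.33 mol/min.
Outlet amounts (n = n₀ + ν ξ):
  D: 484 − 2(94.33) = 295.3
  A: 630 − 3(94.33) = 347
  E: 0 + 1(94.33) = 94.33
  B: 0 + 3(94.33) = 283

ξ = 94.3 mol/min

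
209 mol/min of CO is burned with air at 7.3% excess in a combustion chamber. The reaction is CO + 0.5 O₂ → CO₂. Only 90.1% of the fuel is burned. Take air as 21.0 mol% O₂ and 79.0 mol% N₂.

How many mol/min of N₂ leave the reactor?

Stoichiometric O₂ = 0.5 × 209 = 104.5 mol/min; O₂ fed = 104.5 × 1.073 = 112.1 mol/min.
N₂ fed = 112.1 × 79/21 = 421.8 mol/min.
Fuel reacted = 0.901 × 209 → ξ = 188.3 mol/min.
Outlet (n = n₀ + ν ξ):
  CO: 209 − 1(188.3) = 20.69
  O₂: 112.1 − 0.5(188.3) = 17.97
  N₂: 421.8 (inert)
  CO₂: 0 + 1(188.3) = 188.3

422 mol/min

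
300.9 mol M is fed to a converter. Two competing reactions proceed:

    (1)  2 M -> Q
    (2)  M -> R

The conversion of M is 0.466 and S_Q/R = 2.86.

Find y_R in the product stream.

0.0865

Conversion of M: M consumed = 0.466 × 300.9 = 140.2 mol = 2ξ₁ + 1ξ₂.
Selectivity: 1ξ₁ / (1ξ₂) = 2.86 → ξ₁ = 2.86 ξ₂.
Substitute: (2·2.86 + 1) ξ₂ = 140.2 → ξ₂ = 20.87 mol, ξ₁ = 59.68 mol.
Outlet amounts (n = n₀ + Σ ν·ξ):
  M: 300.9 − 2(59.68) − 1(20.87) = 160.7
  Q: 0 + 1(59.68) = 59.68
  R: 0 + 1(20.87) = 20.87
Total out = 241.2 mol; y_R = 20.87 / 241.2 = 0.0865.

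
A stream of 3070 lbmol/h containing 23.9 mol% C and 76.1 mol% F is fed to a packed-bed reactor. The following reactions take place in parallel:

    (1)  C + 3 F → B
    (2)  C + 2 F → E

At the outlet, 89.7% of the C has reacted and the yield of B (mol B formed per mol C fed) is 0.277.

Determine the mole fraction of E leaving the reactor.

Yield of B: 1ξ₁ / 733.7 = 0.277 → ξ₁ = 203.2 lbmol/h.
Conversion of C: 1ξ₁ + 1ξ₂ = 0.897 × 733.7 = 658.2 → ξ₂ = 454.9 lbmol/h.
Outlet amounts (n = n₀ + Σ ν·ξ):
  C: 733.7 − 1(203.2) − 1(454.9) = 75.57
  F: 2336 − 3(203.2) − 2(454.9) = 816.7
  B: 0 + 1(203.2) = 203.2
  E: 0 + 1(454.9) = 454.9
Total out = 1550 lbmol/h; y_E = 454.9 / 1550 = 0.2934.

0.293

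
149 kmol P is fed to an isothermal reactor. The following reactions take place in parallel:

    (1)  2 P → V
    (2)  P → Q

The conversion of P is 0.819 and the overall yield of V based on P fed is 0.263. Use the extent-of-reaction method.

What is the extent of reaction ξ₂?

Yield of V: 1ξ₁ / 149 = 0.263 → ξ₁ = 39.19 kmol.
Conversion of P: 2ξ₁ + 1ξ₂ = 0.819 × 149 = 122 → ξ₂ = 43.66 kmol.
Outlet amounts (n = n₀ + Σ ν·ξ):
  P: 149 − 2(39.19) − 1(43.66) = 26.97
  V: 0 + 1(39.19) = 39.19
  Q: 0 + 1(43.66) = 43.66

ξ₂ = 43.7 kmol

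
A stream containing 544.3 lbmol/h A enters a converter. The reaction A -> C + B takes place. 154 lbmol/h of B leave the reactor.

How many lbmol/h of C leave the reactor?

For B: n = n₀ + 1ξ → 154 = 0 + 1ξ, giving ξ = 154 lbmol/h.
Outlet amounts (n = n₀ + ν ξ):
  A: 544.3 − 1(154) = 390.3
  C: 0 + 1(154) = 154
  B: 0 + 1(154) = 154

154 lbmol/h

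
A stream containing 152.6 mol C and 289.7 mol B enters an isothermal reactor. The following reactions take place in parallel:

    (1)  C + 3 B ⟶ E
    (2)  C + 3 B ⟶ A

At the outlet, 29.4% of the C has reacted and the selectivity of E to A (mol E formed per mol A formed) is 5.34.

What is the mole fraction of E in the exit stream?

Conversion of C: C consumed = 0.294 × 152.6 = 44.86 mol = 1ξ₁ + 1ξ₂.
Selectivity: 1ξ₁ / (1ξ₂) = 5.34 → ξ₁ = 5.34 ξ₂.
Substitute: (1·5.34 + 1) ξ₂ = 44.86 → ξ₂ = 7.076 mol, ξ₁ = 37.79 mol.
Outlet amounts (n = n₀ + Σ ν·ξ):
  C: 152.6 − 1(37.79) − 1(7.076) = 107.7
  B: 289.7 − 3(37.79) − 3(7.076) = 155.1
  E: 0 + 1(37.79) = 37.79
  A: 0 + 1(7.076) = 7.076
Total out = 307.7 mol; y_E = 37.79 / 307.7 = 0.1228.

0.123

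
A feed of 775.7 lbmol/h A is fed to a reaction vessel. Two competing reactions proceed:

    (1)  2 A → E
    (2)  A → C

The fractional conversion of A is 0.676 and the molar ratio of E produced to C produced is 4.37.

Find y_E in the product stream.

Conversion of A: A consumed = 0.676 × 775.7 = 524.4 lbmol/h = 2ξ₁ + 1ξ₂.
Selectivity: 1ξ₁ / (1ξ₂) = 4.37 → ξ₁ = 4.37 ξ₂.
Substitute: (2·4.37 + 1) ξ₂ = 524.4 → ξ₂ = 53.84 lbmol/h, ξ₁ = 235.3 lbmol/h.
Outlet amounts (n = n₀ + Σ ν·ξ):
  A: 775.7 − 2(235.3) − 1(53.84) = 251.3
  E: 0 + 1(235.3) = 235.3
  C: 0 + 1(53.84) = 53.84
Total out = 540.4 lbmol/h; y_E = 235.3 / 540.4 = 0.4353.

0.435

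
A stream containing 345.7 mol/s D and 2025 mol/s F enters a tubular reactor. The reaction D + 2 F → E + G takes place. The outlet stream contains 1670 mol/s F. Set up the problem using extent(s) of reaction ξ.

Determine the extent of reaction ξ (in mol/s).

ξ = 178 mol/s

For F: n = n₀ − 2ξ → 1670 = 2025 − 2ξ, giving ξ = 177.5 mol/s.
Outlet amounts (n = n₀ + ν ξ):
  D: 345.7 − 1(177.5) = 168.2
  F: 2025 − 2(177.5) = 1670
  E: 0 + 1(177.5) = 177.5
  G: 0 + 1(177.5) = 177.5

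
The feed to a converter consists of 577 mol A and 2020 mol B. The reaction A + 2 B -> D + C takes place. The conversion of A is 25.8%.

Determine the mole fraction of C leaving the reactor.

0.0608

A reacted = 0.258 × 577 = 148.9 mol; ν_A = −1, so ξ = 148.9/1 = 148.9 mol.
Outlet amounts (n = n₀ + ν ξ):
  A: 577 − 1(148.9) = 428.1
  B: 2020 − 2(148.9) = 1722
  D: 0 + 1(148.9) = 148.9
  C: 0 + 1(148.9) = 148.9
Total out = 2448 mol; y_C = 148.9 / 2448 = 0.06081.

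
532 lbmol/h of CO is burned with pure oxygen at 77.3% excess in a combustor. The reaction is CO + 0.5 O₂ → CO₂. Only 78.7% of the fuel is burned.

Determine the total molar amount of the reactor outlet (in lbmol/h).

Stoichiometric O₂ = 0.5 × 532 = 266 lbmol/h; O₂ fed = 266 × 1.773 = 471.6 lbmol/h.
Fuel reacted = 0.787 × 532 → ξ = 418.7 lbmol/h.
Outlet (n = n₀ + ν ξ):
  CO: 532 − 1(418.7) = 113.3
  O₂: 471.6 − 0.5(418.7) = 262.3
  CO₂: 0 + 1(418.7) = 418.7
Total out = 113.3 + 262.3 + 418.7 = 794.3 lbmol/h.

794 lbmol/h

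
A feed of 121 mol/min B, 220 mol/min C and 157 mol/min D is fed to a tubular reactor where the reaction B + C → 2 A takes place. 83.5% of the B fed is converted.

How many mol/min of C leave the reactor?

119 mol/min

B reacted = 0.835 × 121 = 101 mol/min; ν_B = −1, so ξ = 101/1 = 101 mol/min.
Outlet amounts (n = n₀ + ν ξ):
  B: 121 − 1(101) = 19.97
  C: 220 − 1(101) = 119
  A: 0 + 2(101) = 202.1
  D: 157 (inert)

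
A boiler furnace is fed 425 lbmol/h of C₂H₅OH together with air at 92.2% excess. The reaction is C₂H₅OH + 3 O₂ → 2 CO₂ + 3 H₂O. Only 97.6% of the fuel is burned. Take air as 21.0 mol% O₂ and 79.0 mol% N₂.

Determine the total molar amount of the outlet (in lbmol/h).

12500 lbmol/h

Stoichiometric O₂ = 3 × 425 = 1275 lbmol/h; O₂ fed = 1275 × 1.922 = 2451 lbmol/h.
N₂ fed = 2451 × 79/21 = 9219 lbmol/h.
Fuel reacted = 0.976 × 425 → ξ = 414.8 lbmol/h.
Outlet (n = n₀ + ν ξ):
  C₂H₅OH: 425 − 1(414.8) = 10.2
  O₂: 2451 − 3(414.8) = 1206
  N₂: 9219 (inert)
  CO₂: 0 + 2(414.8) = 829.6
  H₂O: 0 + 3(414.8) = 1244
Total out = 10.2 + 1206 + 9219 + 829.6 + 1244 = 12510 lbmol/h.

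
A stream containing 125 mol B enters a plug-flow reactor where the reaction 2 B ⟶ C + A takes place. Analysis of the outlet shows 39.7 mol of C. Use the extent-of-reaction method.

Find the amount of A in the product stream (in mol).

For C: n = n₀ + 1ξ → 39.7 = 0 + 1ξ, giving ξ = 39.7 mol.
Outlet amounts (n = n₀ + ν ξ):
  B: 125 − 2(39.7) = 45.6
  C: 0 + 1(39.7) = 39.7
  A: 0 + 1(39.7) = 39.7

39.7 mol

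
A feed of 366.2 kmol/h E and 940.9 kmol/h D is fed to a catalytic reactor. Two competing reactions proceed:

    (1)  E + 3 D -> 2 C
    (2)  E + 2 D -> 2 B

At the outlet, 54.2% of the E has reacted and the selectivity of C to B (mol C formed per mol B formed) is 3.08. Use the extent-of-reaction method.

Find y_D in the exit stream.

Conversion of E: E consumed = 0.542 × 366.2 = 198.5 kmol/h = 1ξ₁ + 1ξ₂.
Selectivity: 2ξ₁ / (2ξ₂) = 3.08 → ξ₁ = 3.08 ξ₂.
Substitute: (1·3.08 + 1) ξ₂ = 198.5 → ξ₂ = 48.65 kmol/h, ξ₁ = 149.8 kmol/h.
Outlet amounts (n = n₀ + Σ ν·ξ):
  E: 366.2 − 1(149.8) − 1(48.65) = 167.7
  D: 940.9 − 3(149.8) − 2(48.65) = 394.1
  C: 0 + 2(149.8) = 299.7
  B: 0 + 2(48.65) = 97.29
Total out = 958.8 kmol/h; y_D = 394.1 / 958.8 = 0.411.

0.411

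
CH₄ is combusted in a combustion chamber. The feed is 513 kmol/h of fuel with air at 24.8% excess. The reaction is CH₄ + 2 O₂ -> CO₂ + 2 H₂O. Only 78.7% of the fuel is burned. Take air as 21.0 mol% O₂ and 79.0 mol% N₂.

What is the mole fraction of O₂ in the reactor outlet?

0.0716

Stoichiometric O₂ = 2 × 513 = 1026 kmol/h; O₂ fed = 1026 × 1.248 = 1280 kmol/h.
N₂ fed = 1280 × 79/21 = 4817 kmol/h.
Fuel reacted = 0.787 × 513 → ξ = 403.7 kmol/h.
Outlet (n = n₀ + ν ξ):
  CH₄: 513 − 1(403.7) = 109.3
  O₂: 1280 − 2(403.7) = 473
  N₂: 4817 (inert)
  CO₂: 0 + 1(403.7) = 403.7
  H₂O: 0 + 2(403.7) = 807.5
Total out = 6610 kmol/h; y_O₂ = 473 / 6610 = 0.07155.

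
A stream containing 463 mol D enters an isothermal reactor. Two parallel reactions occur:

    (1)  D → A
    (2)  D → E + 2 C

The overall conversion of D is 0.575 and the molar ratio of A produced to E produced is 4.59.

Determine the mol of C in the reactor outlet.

Conversion of D: D consumed = 0.575 × 463 = 266.2 mol = 1ξ₁ + 1ξ₂.
Selectivity: 1ξ₁ / (1ξ₂) = 4.59 → ξ₁ = 4.59 ξ₂.
Substitute: (1·4.59 + 1) ξ₂ = 266.2 → ξ₂ = 47.63 mol, ξ₁ = 218.6 mol.
Outlet amounts (n = n₀ + Σ ν·ξ):
  D: 463 − 1(218.6) − 1(47.63) = 196.8
  A: 0 + 1(218.6) = 218.6
  E: 0 + 1(47.63) = 47.63
  C: 0 + 2(47.63) = 95.25

95.3 mol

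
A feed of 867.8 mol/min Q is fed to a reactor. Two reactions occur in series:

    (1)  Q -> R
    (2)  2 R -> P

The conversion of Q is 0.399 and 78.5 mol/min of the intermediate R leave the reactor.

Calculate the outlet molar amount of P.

134 mol/min

Conversion of Q: Q consumed = 1ξ₁ = 0.399 × 867.8 → ξ₁ = 346.3 mol/min.
R balance: n_R = 0 + 1ξ₁ − 2ξ₂ = 78.5 → ξ₂ = (1·346.3 − 78.5)/2 = 133.9 mol/min.
Outlet amounts (n = n₀ + Σ ν·ξ):
  Q: 867.8 − 1(346.3) = 521.5
  R: 0 + 1(346.3) − 2(133.9) = 78.5
  P: 0 + 1(133.9) = 133.9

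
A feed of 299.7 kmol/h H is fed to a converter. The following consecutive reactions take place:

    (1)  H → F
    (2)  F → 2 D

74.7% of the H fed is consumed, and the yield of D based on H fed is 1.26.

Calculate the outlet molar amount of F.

Conversion of H: H consumed = 1ξ₁ = 0.747 × 299.7 → ξ₁ = 223.9 kmol/h.
Yield of D: 2ξ₂ / 299.7 = 1.26 → ξ₂ = 188.8 kmol/h.
Outlet amounts (n = n₀ + Σ ν·ξ):
  H: 299.7 − 1(223.9) = 75.82
  F: 0 + 1(223.9) − 1(188.8) = 35.06
  D: 0 + 2(188.8) = 377.6

35.1 kmol/h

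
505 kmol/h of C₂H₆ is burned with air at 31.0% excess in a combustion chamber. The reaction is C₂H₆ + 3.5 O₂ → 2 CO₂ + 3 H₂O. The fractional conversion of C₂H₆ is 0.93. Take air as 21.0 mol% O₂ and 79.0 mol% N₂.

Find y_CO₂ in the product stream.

0.0798

Stoichiometric O₂ = 3.5 × 505 = 1768 kmol/h; O₂ fed = 1768 × 1.310 = 2315 kmol/h.
N₂ fed = 2315 × 79/21 = 8710 kmol/h.
Fuel reacted = 0.93 × 505 → ξ = 469.7 kmol/h.
Outlet (n = n₀ + ν ξ):
  C₂H₆: 505 − 1(469.7) = 35.35
  O₂: 2315 − 3.5(469.7) = 671.7
  N₂: 8710 (inert)
  CO₂: 0 + 2(469.7) = 939.3
  H₂O: 0 + 3(469.7) = 1409
Total out = 11770 kmol/h; y_CO₂ = 939.3 / 11770 = 0.07983.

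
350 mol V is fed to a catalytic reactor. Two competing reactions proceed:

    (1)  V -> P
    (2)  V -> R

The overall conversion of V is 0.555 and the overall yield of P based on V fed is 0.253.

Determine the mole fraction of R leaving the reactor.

Yield of P: 1ξ₁ / 350 = 0.253 → ξ₁ = 88.55 mol.
Conversion of V: 1ξ₁ + 1ξ₂ = 0.555 × 350 = 194.3 → ξ₂ = 105.7 mol.
Outlet amounts (n = n₀ + Σ ν·ξ):
  V: 350 − 1(88.55) − 1(105.7) = 155.7
  P: 0 + 1(88.55) = 88.55
  R: 0 + 1(105.7) = 105.7
Total out = 350 mol; y_R = 105.7 / 350 = 0.302.

0.302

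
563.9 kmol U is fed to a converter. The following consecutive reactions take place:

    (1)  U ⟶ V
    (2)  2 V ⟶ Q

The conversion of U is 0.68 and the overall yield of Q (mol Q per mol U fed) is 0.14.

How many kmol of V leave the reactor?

Conversion of U: U consumed = 1ξ₁ = 0.68 × 563.9 → ξ₁ = 383.5 kmol.
Yield of Q: 1ξ₂ / 563.9 = 0.14 → ξ₂ = 78.95 kmol.
Outlet amounts (n = n₀ + Σ ν·ξ):
  U: 563.9 − 1(383.5) = 180.4
  V: 0 + 1(383.5) − 2(78.95) = 225.6
  Q: 0 + 1(78.95) = 78.95

226 kmol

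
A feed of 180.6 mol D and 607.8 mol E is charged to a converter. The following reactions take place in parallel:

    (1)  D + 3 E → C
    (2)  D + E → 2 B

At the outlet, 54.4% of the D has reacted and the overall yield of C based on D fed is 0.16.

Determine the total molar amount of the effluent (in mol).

Yield of C: 1ξ₁ / 180.6 = 0.16 → ξ₁ = 28.9 mol.
Conversion of D: 1ξ₁ + 1ξ₂ = 0.544 × 180.6 = 98.25 → ξ₂ = 69.35 mol.
Outlet amounts (n = n₀ + Σ ν·ξ):
  D: 180.6 − 1(28.9) − 1(69.35) = 82.35
  E: 607.8 − 3(28.9) − 1(69.35) = 451.8
  C: 0 + 1(28.9) = 28.9
  B: 0 + 2(69.35) = 138.7
Total out = 82.35 + 451.8 + 28.9 + 138.7 = 701.7 mol.

702 mol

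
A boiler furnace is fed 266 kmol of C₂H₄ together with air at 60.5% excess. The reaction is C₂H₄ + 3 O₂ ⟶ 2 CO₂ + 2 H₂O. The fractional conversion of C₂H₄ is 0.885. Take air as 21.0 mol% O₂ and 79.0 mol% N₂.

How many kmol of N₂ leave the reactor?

Stoichiometric O₂ = 3 × 266 = 798 kmol; O₂ fed = 798 × 1.605 = 1281 kmol.
N₂ fed = 1281 × 79/21 = 4818 kmol.
Fuel reacted = 0.885 × 266 → ξ = 235.4 kmol.
Outlet (n = n₀ + ν ξ):
  C₂H₄: 266 − 1(235.4) = 30.59
  O₂: 1281 − 3(235.4) = 574.6
  N₂: 4818 (inert)
  CO₂: 0 + 2(235.4) = 470.8
  H₂O: 0 + 2(235.4) = 470.8

4820 kmol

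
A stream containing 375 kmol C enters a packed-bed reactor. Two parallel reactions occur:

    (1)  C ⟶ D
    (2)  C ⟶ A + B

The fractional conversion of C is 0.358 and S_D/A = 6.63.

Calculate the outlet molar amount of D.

Conversion of C: C consumed = 0.358 × 375 = 134.2 kmol = 1ξ₁ + 1ξ₂.
Selectivity: 1ξ₁ / (1ξ₂) = 6.63 → ξ₁ = 6.63 ξ₂.
Substitute: (1·6.63 + 1) ξ₂ = 134.2 → ξ₂ = 17.6 kmol, ξ₁ = 116.7 kmol.
Outlet amounts (n = n₀ + Σ ν·ξ):
  C: 375 − 1(116.7) − 1(17.6) = 240.8
  D: 0 + 1(116.7) = 116.7
  A: 0 + 1(17.6) = 17.6
  B: 0 + 1(17.6) = 17.6

117 kmol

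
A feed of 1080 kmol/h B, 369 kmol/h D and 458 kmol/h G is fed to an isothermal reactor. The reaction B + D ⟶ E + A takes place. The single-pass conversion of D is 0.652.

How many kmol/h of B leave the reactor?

D reacted = 0.652 × 369 = 240.6 kmol/h; ν_D = −1, so ξ = 240.6/1 = 240.6 kmol/h.
Outlet amounts (n = n₀ + ν ξ):
  B: 1080 − 1(240.6) = 839.4
  D: 369 − 1(240.6) = 128.4
  E: 0 + 1(240.6) = 240.6
  A: 0 + 1(240.6) = 240.6
  G: 458 (inert)

839 kmol/h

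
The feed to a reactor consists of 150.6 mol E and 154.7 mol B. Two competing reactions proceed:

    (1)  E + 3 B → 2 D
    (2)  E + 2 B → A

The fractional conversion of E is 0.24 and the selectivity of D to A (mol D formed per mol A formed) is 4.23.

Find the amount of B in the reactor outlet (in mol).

Conversion of E: E consumed = 0.24 × 150.6 = 36.14 mol = 1ξ₁ + 1ξ₂.
Selectivity: 2ξ₁ / (1ξ₂) = 4.23 → ξ₁ = 2.115 ξ₂.
Substitute: (1·2.115 + 1) ξ₂ = 36.14 → ξ₂ = 11.6 mol, ξ₁ = 24.54 mol.
Outlet amounts (n = n₀ + Σ ν·ξ):
  E: 150.6 − 1(24.54) − 1(11.6) = 114.5
  B: 154.7 − 3(24.54) − 2(11.6) = 57.87
  D: 0 + 2(24.54) = 49.08
  A: 0 + 1(11.6) = 11.6

57.9 mol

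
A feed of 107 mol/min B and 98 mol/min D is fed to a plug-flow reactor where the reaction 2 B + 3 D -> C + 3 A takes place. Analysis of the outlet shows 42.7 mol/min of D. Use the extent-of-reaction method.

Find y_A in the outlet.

0.296

For D: n = n₀ − 3ξ → 42.7 = 98 − 3ξ, giving ξ = 18.43 mol/min.
Outlet amounts (n = n₀ + ν ξ):
  B: 107 − 2(18.43) = 70.13
  D: 98 − 3(18.43) = 42.7
  C: 0 + 1(18.43) = 18.43
  A: 0 + 3(18.43) = 55.3
Total out = 186.6 mol/min; y_A = 55.3 / 186.6 = 0.2964.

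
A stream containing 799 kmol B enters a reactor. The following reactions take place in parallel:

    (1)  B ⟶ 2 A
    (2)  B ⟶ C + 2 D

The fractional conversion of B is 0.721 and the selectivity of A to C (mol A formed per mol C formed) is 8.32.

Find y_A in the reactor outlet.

0.625

Conversion of B: B consumed = 0.721 × 799 = 576.1 kmol = 1ξ₁ + 1ξ₂.
Selectivity: 2ξ₁ / (1ξ₂) = 8.32 → ξ₁ = 4.16 ξ₂.
Substitute: (1·4.16 + 1) ξ₂ = 576.1 → ξ₂ = 111.6 kmol, ξ₁ = 464.4 kmol.
Outlet amounts (n = n₀ + Σ ν·ξ):
  B: 799 − 1(464.4) − 1(111.6) = 222.9
  A: 0 + 2(464.4) = 928.9
  C: 0 + 1(111.6) = 111.6
  D: 0 + 2(111.6) = 223.3
Total out = 1487 kmol; y_A = 928.9 / 1487 = 0.6248.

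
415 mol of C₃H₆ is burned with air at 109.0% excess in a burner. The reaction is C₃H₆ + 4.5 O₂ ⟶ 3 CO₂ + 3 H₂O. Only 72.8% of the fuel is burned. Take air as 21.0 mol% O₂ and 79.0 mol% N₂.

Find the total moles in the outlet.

Stoichiometric O₂ = 4.5 × 415 = 1868 mol; O₂ fed = 1868 × 2.090 = 3903 mol.
N₂ fed = 3903 × 79/21 = 14680 mol.
Fuel reacted = 0.728 × 415 → ξ = 302.1 mol.
Outlet (n = n₀ + ν ξ):
  C₃H₆: 415 − 1(302.1) = 112.9
  O₂: 3903 − 4.5(302.1) = 2544
  N₂: 14680 (inert)
  CO₂: 0 + 3(302.1) = 906.4
  H₂O: 0 + 3(302.1) = 906.4
Total out = 112.9 + 2544 + 14680 + 906.4 + 906.4 = 19150 mol.

19200 mol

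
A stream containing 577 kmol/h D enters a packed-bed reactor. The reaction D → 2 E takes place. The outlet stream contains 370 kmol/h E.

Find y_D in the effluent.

0.514

For E: n = n₀ + 2ξ → 370 = 0 + 2ξ, giving ξ = 185 kmol/h.
Outlet amounts (n = n₀ + ν ξ):
  D: 577 − 1(185) = 392
  E: 0 + 2(185) = 370
Total out = 762 kmol/h; y_D = 392 / 762 = 0.5144.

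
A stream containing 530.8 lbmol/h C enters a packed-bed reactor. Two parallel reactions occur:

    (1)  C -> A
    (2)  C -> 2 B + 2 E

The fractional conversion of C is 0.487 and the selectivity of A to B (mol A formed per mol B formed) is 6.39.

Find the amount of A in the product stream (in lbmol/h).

Conversion of C: C consumed = 0.487 × 530.8 = 258.5 lbmol/h = 1ξ₁ + 1ξ₂.
Selectivity: 1ξ₁ / (2ξ₂) = 6.39 → ξ₁ = 12.78 ξ₂.
Substitute: (1·12.78 + 1) ξ₂ = 258.5 → ξ₂ = 18.76 lbmol/h, ξ₁ = 239.7 lbmol/h.
Outlet amounts (n = n₀ + Σ ν·ξ):
  C: 530.8 − 1(239.7) − 1(18.76) = 272.3
  A: 0 + 1(239.7) = 239.7
  B: 0 + 2(18.76) = 37.52
  E: 0 + 2(18.76) = 37.52

240 lbmol/h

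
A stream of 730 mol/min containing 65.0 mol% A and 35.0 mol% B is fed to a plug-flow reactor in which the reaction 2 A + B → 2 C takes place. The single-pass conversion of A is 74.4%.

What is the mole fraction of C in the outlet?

A reacted = 0.744 × 474.5 = 353 mol/min; ν_A = −2, so ξ = 353/2 = 176.5 mol/min.
Outlet amounts (n = n₀ + ν ξ):
  A: 474.5 − 2(176.5) = 121.5
  B: 255.5 − 1(176.5) = 78.99
  C: 0 + 2(176.5) = 353
Total out = 553.5 mol/min; y_C = 353 / 553.5 = 0.6378.

0.638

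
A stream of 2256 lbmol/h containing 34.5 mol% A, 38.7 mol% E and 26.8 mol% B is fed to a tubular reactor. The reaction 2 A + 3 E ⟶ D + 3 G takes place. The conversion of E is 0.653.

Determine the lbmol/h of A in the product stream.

398 lbmol/h

E reacted = 0.653 × 873.1 = 570.1 lbmol/h; ν_E = −3, so ξ = 570.1/3 = 190 lbmol/h.
Outlet amounts (n = n₀ + ν ξ):
  A: 778.3 − 2(190) = 398.2
  E: 873.1 − 3(190) = 303
  D: 0 + 1(190) = 190
  G: 0 + 3(190) = 570.1
  B: 604.6 (inert)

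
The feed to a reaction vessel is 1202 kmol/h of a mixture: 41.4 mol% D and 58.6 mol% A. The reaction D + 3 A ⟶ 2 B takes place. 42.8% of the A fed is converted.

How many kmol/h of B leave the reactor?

A reacted = 0.428 × 704.4 = 301.5 kmol/h; ν_A = −3, so ξ = 301.5/3 = 100.5 kmol/h.
Outlet amounts (n = n₀ + ν ξ):
  D: 497.6 − 1(100.5) = 397.1
  A: 704.4 − 3(100.5) = 402.9
  B: 0 + 2(100.5) = 201

201 kmol/h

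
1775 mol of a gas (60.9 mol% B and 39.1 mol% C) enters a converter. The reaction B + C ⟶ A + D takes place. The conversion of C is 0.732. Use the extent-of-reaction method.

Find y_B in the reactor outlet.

C reacted = 0.732 × 694 = 508 mol; ν_C = −1, so ξ = 508/1 = 508 mol.
Outlet amounts (n = n₀ + ν ξ):
  B: 1081 − 1(508) = 572.9
  C: 694 − 1(508) = 186
  A: 0 + 1(508) = 508
  D: 0 + 1(508) = 508
Total out = 1775 mol; y_B = 572.9 / 1775 = 0.3228.

0.323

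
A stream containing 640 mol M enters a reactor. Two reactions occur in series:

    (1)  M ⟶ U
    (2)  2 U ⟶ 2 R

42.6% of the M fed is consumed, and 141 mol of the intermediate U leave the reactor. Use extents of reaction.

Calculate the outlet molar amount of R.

132 mol

Conversion of M: M consumed = 1ξ₁ = 0.426 × 640 → ξ₁ = 272.6 mol.
U balance: n_U = 0 + 1ξ₁ − 2ξ₂ = 141 → ξ₂ = (1·272.6 − 141)/2 = 65.82 mol.
Outlet amounts (n = n₀ + Σ ν·ξ):
  M: 640 − 1(272.6) = 367.4
  U: 0 + 1(272.6) − 2(65.82) = 141
  R: 0 + 2(65.82) = 131.6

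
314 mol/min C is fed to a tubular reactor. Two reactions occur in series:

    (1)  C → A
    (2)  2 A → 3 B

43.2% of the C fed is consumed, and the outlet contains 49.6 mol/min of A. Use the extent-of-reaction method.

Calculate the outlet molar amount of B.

129 mol/min

Conversion of C: C consumed = 1ξ₁ = 0.432 × 314 → ξ₁ = 135.6 mol/min.
A balance: n_A = 0 + 1ξ₁ − 2ξ₂ = 49.6 → ξ₂ = (1·135.6 − 49.6)/2 = 43.02 mol/min.
Outlet amounts (n = n₀ + Σ ν·ξ):
  C: 314 − 1(135.6) = 178.4
  A: 0 + 1(135.6) − 2(43.02) = 49.6
  B: 0 + 3(43.02) = 129.1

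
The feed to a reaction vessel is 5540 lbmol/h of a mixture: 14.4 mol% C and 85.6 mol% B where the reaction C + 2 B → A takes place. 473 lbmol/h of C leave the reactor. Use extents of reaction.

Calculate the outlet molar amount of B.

4090 lbmol/h

For C: n = n₀ − 1ξ → 473 = 797.8 − 1ξ, giving ξ = 324.8 lbmol/h.
Outlet amounts (n = n₀ + ν ξ):
  C: 797.8 − 1(324.8) = 473
  B: 4742 − 2(324.8) = 4093
  A: 0 + 1(324.8) = 324.8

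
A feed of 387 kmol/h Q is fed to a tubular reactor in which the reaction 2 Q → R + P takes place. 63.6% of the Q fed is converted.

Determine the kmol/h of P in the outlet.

123 kmol/h

Q reacted = 0.636 × 387 = 246.1 kmol/h; ν_Q = −2, so ξ = 246.1/2 = 123.1 kmol/h.
Outlet amounts (n = n₀ + ν ξ):
  Q: 387 − 2(123.1) = 140.9
  R: 0 + 1(123.1) = 123.1
  P: 0 + 1(123.1) = 123.1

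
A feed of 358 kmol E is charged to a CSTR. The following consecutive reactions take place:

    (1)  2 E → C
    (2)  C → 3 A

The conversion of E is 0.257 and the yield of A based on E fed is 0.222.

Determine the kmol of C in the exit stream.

Conversion of E: E consumed = 2ξ₁ = 0.257 × 358 → ξ₁ = 46 kmol.
Yield of A: 3ξ₂ / 358 = 0.222 → ξ₂ = 26.49 kmol.
Outlet amounts (n = n₀ + Σ ν·ξ):
  E: 358 − 2(46) = 266
  C: 0 + 1(46) − 1(26.49) = 19.51
  A: 0 + 3(26.49) = 79.48

19.5 kmol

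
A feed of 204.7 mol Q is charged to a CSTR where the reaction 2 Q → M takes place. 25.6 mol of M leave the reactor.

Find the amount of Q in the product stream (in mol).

For M: n = n₀ + 1ξ → 25.6 = 0 + 1ξ, giving ξ = 25.6 mol.
Outlet amounts (n = n₀ + ν ξ):
  Q: 204.7 − 2(25.6) = 153.5
  M: 0 + 1(25.6) = 25.6

154 mol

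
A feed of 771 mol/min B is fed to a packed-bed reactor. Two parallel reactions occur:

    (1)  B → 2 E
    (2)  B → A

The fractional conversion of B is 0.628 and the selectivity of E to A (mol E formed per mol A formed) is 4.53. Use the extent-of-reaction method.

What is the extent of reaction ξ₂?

Conversion of B: B consumed = 0.628 × 771 = 484.2 mol/min = 1ξ₁ + 1ξ₂.
Selectivity: 2ξ₁ / (1ξ₂) = 4.53 → ξ₁ = 2.265 ξ₂.
Substitute: (1·2.265 + 1) ξ₂ = 484.2 → ξ₂ = 148.3 mol/min, ξ₁ = 335.9 mol/min.
Outlet amounts (n = n₀ + Σ ν·ξ):
  B: 771 − 1(335.9) − 1(148.3) = 286.8
  E: 0 + 2(335.9) = 671.8
  A: 0 + 1(148.3) = 148.3

ξ₂ = 148 mol/min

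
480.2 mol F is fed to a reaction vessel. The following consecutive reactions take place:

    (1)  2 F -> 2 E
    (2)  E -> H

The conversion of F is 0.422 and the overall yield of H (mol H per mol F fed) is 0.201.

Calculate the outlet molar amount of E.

Conversion of F: F consumed = 2ξ₁ = 0.422 × 480.2 → ξ₁ = 101.3 mol.
Yield of H: 1ξ₂ / 480.2 = 0.201 → ξ₂ = 96.52 mol.
Outlet amounts (n = n₀ + Σ ν·ξ):
  F: 480.2 − 2(101.3) = 277.6
  E: 0 + 2(101.3) − 1(96.52) = 106.1
  H: 0 + 1(96.52) = 96.52

106 mol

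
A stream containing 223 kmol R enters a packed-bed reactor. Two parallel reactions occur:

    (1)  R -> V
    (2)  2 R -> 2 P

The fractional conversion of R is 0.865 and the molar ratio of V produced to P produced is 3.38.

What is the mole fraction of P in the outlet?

0.197

Conversion of R: R consumed = 0.865 × 223 = 192.9 kmol = 1ξ₁ + 2ξ₂.
Selectivity: 1ξ₁ / (2ξ₂) = 3.38 → ξ₁ = 6.76 ξ₂.
Substitute: (1·6.76 + 2) ξ₂ = 192.9 → ξ₂ = 22.02 kmol, ξ₁ = 148.9 kmol.
Outlet amounts (n = n₀ + Σ ν·ξ):
  R: 223 − 1(148.9) − 2(22.02) = 30.11
  V: 0 + 1(148.9) = 148.9
  P: 0 + 2(22.02) = 44.04
Total out = 223 kmol; y_P = 44.04 / 223 = 0.1975.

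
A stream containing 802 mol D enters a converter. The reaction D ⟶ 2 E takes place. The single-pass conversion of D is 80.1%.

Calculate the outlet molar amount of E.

D reacted = 0.801 × 802 = 642.4 mol; ν_D = −1, so ξ = 642.4/1 = 642.4 mol.
Outlet amounts (n = n₀ + ν ξ):
  D: 802 − 1(642.4) = 159.6
  E: 0 + 2(642.4) = 1285

1280 mol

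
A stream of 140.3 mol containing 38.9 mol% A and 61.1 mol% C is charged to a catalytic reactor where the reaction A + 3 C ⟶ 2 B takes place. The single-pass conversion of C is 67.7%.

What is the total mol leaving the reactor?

102 mol

C reacted = 0.677 × 85.72 = 58.03 mol; ν_C = −3, so ξ = 58.03/3 = 19.34 mol.
Outlet amounts (n = n₀ + ν ξ):
  A: 54.58 − 1(19.34) = 35.23
  C: 85.72 − 3(19.34) = 27.69
  B: 0 + 2(19.34) = 38.69
Total out = 35.23 + 27.69 + 38.69 = 101.6 mol.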